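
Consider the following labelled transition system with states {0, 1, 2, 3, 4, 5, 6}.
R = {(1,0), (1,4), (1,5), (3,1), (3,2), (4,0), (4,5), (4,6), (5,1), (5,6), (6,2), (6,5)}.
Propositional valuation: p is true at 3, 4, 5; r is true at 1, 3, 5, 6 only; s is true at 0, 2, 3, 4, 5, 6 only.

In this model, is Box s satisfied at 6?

At 6: Box s requires s at every successor {2, 5}.
  At 2: s is true.
  At 5: s is true.
So Box s is true at 6.

Yes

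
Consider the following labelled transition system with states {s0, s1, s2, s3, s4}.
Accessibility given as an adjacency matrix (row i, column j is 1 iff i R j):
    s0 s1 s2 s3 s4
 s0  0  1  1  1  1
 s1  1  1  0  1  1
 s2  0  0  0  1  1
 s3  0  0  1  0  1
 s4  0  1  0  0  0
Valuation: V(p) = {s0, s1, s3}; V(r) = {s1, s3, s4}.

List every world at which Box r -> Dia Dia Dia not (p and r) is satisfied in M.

s0, s1, s2, s3, s4

Let φ = Box r -> Dia Dia Dia not (p and r). Evaluate φ at each world:
  s0 (successors {s1, s2, s3, s4}): φ is true.
  s1 (successors {s0, s1, s3, s4}): φ is true.
  s2 (successors {s3, s4}): φ is true.
  s3 (successors {s2, s4}): φ is true.
  s4 (successors {s1}): φ is true.
For instance, at s3:
  At s3: Box r is false, Dia Dia Dia not (p and r) is true, so Box r -> Dia Dia Dia not (p and r) is true.
    At s3: Box r requires r at every successor {s2, s4}.
      r fails at s2, so Box r is false at s3.
    At s3: Dia Dia Dia not (p and r) requires Dia Dia not (p and r) at some successor in {s2, s4}.
      Dia Dia not (p and r) holds at s2, so Dia Dia Dia not (p and r) is true at s3.
Satisfying worlds: {s0, s1, s2, s3, s4}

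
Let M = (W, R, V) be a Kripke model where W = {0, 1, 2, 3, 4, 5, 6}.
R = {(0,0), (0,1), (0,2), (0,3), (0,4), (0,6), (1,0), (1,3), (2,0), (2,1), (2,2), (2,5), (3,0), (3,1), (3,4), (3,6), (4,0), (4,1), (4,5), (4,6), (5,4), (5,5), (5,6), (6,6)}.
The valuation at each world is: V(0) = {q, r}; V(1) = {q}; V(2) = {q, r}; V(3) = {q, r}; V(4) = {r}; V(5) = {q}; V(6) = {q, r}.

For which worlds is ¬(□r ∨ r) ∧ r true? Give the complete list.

none

Recall that □ψ holds at a world iff ψ holds at every accessible world, and ◇ψ holds iff ψ holds at some accessible world.
Let φ = ¬(□r ∨ r) ∧ r. Evaluate φ at each world:
  0 (successors {0, 1, 2, 3, 4, 6}): φ is false.
  1 (successors {0, 3}): φ is false.
  2 (successors {0, 1, 2, 5}): φ is false.
  3 (successors {0, 1, 4, 6}): φ is false.
  4 (successors {0, 1, 5, 6}): φ is false.
  5 (successors {4, 5, 6}): φ is false.
  6 (successors {6}): φ is false.
For instance, at 0:
  At 0: ¬(□r ∨ r) is false, r is true, so ¬(□r ∨ r) ∧ r is false.
    At 0: □r ∨ r is true, so ¬(□r ∨ r) is false.
      At 0: □r is false, r is true, so □r ∨ r is true.
Satisfying worlds: none.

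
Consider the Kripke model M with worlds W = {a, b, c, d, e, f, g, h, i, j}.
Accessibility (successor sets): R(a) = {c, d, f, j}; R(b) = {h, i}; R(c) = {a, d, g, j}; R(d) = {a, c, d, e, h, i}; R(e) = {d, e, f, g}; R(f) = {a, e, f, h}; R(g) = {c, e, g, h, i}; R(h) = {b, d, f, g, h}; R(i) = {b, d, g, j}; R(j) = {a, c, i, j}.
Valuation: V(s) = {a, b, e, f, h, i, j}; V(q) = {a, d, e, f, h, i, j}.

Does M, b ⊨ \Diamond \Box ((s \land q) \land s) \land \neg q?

No

At b: \Diamond \Box ((s \land q) \land s) is false, \neg q is true, so \Diamond \Box ((s \land q) \land s) \land \neg q is false.
  At b: \Diamond \Box ((s \land q) \land s) requires \Box ((s \land q) \land s) at some successor in {h, i}.
    At h: \Box ((s \land q) \land s) is false.
    At i: \Box ((s \land q) \land s) is false.
  So \Diamond \Box ((s \land q) \land s) is false at b.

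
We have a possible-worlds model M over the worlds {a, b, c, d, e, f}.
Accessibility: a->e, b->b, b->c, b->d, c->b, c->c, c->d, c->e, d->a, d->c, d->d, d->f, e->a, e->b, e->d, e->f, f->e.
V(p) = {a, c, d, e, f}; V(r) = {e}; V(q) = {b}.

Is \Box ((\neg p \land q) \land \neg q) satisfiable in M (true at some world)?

Recall that \Box ψ holds at a world iff ψ holds at every accessible world, and \Diamond ψ holds iff ψ holds at some accessible world.
Let φ = \Box ((\neg p \land q) \land \neg q). Evaluate φ at each world:
  a (successors {e}): φ is false.
  b (successors {b, c, d}): φ is false.
  c (successors {b, c, d, e}): φ is false.
  d (successors {a, c, d, f}): φ is false.
  e (successors {a, b, d, f}): φ is false.
  f (successors {e}): φ is false.
For instance, at b:
  At b: \Box ((\neg p \land q) \land \neg q) requires (\neg p \land q) \land \neg q at every successor {b, c, d}.
    (\neg p \land q) \land \neg q fails at b, so \Box ((\neg p \land q) \land \neg q) is false at b.

No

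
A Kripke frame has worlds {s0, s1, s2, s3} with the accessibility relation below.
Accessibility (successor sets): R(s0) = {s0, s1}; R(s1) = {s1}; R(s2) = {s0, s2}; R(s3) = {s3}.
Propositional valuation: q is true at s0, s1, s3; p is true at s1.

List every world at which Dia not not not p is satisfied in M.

Let φ = Dia not not not p. Evaluate φ at each world:
  s0 (successors {s0, s1}): φ is true.
  s1 (successors {s1}): φ is false.
  s2 (successors {s0, s2}): φ is true.
  s3 (successors {s3}): φ is true.
For instance, at s2:
  At s2: Dia not not not p requires not not not p at some successor in {s0, s2}.
    not not not p holds at s0, so Dia not not not p is true at s2.
Satisfying worlds: {s0, s2, s3}

s0, s2, s3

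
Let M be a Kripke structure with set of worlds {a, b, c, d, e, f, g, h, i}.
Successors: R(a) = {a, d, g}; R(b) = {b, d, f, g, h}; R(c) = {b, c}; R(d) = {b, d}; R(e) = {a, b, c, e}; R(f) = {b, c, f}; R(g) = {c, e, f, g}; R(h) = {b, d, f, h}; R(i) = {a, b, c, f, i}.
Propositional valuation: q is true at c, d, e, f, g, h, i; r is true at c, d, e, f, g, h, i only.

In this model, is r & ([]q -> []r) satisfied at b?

No

At b: r is false, []q -> []r is true, so r & ([]q -> []r) is false.
  At b: []q is false, []r is false, so []q -> []r is true.
    At b: []q requires q at every successor {b, d, f, g, h}.
      q fails at b, so []q is false at b.
    At b: []r requires r at every successor {b, d, f, g, h}.
      r fails at b, so []r is false at b.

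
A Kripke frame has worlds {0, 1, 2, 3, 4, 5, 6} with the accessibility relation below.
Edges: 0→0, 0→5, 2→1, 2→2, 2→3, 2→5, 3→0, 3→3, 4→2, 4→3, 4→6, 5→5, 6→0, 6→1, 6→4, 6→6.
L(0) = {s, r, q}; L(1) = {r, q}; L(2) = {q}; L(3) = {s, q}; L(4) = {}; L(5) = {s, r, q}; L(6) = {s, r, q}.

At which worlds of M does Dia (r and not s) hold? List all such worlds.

Let φ = Dia (r and not s). Evaluate φ at each world:
  0 (successors {0, 5}): φ is false.
  1 (successors ∅): φ is false.
  2 (successors {1, 2, 3, 5}): φ is true.
  3 (successors {0, 3}): φ is false.
  4 (successors {2, 3, 6}): φ is false.
  5 (successors {5}): φ is false.
  6 (successors {0, 1, 4, 6}): φ is true.
For instance, at 6:
  At 6: Dia (r and not s) requires r and not s at some successor in {0, 1, 4, 6}.
    r and not s holds at 1, so Dia (r and not s) is true at 6.
Satisfying worlds: {2, 6}

2, 6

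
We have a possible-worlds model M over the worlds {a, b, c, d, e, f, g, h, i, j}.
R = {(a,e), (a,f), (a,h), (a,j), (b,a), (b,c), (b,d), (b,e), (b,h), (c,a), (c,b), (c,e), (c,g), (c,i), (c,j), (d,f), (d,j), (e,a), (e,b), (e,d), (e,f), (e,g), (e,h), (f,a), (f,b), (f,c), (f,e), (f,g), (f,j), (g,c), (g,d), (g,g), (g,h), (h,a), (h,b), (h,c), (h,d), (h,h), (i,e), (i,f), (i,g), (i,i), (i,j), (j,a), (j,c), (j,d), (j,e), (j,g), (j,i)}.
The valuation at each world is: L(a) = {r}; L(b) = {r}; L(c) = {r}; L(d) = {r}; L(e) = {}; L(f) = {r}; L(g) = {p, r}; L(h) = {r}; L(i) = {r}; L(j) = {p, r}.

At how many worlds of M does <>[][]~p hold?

0

Let φ = <>[][]~p. Evaluate φ at each world:
  a (successors {e, f, h, j}): φ is false.
  b (successors {a, c, d, e, h}): φ is false.
  c (successors {a, b, e, g, i, j}): φ is false.
  d (successors {f, j}): φ is false.
  e (successors {a, b, d, f, g, h}): φ is false.
  f (successors {a, b, c, e, g, j}): φ is false.
  g (successors {c, d, g, h}): φ is false.
  h (successors {a, b, c, d, h}): φ is false.
  i (successors {e, f, g, i, j}): φ is false.
  j (successors {a, c, d, e, g, i}): φ is false.
For instance, at a:
  At a: <>[][]~p requires [][]~p at some successor in {e, f, h, j}.
    At e: [][]~p is false.
    At f: [][]~p is false.
    At h: [][]~p is false.
    At j: [][]~p is false.
  So <>[][]~p is false at a.
Satisfying worlds: none.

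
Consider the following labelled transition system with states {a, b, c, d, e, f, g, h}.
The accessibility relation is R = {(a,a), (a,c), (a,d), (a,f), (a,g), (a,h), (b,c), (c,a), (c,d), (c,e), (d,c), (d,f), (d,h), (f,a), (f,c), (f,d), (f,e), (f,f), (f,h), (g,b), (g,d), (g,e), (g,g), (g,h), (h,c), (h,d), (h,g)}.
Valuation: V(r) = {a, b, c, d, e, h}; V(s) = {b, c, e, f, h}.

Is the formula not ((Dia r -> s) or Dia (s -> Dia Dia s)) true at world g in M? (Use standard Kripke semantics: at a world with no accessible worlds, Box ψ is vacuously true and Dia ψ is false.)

No

At g: (Dia r -> s) or Dia (s -> Dia Dia s) is true, so not ((Dia r -> s) or Dia (s -> Dia Dia s)) is false.
  At g: Dia r -> s is false, Dia (s -> Dia Dia s) is true, so (Dia r -> s) or Dia (s -> Dia Dia s) is true.
    At g: Dia r is true, s is false, so Dia r -> s is false.
      At g: Dia r requires r at some successor in {b, d, e, g, h}.
        r holds at b, so Dia r is true at g.
    At g: Dia (s -> Dia Dia s) requires s -> Dia Dia s at some successor in {b, d, e, g, h}.
      s -> Dia Dia s holds at b, so Dia (s -> Dia Dia s) is true at g.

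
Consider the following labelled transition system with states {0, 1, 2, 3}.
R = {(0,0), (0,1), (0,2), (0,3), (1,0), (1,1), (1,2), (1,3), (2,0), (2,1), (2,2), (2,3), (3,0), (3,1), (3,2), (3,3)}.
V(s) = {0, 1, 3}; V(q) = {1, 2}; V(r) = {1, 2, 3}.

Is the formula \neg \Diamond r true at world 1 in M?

At 1: \Diamond r is true, so \neg \Diamond r is false.
  At 1: \Diamond r requires r at some successor in {0, 1, 2, 3}.
    r holds at 1, so \Diamond r is true at 1.

No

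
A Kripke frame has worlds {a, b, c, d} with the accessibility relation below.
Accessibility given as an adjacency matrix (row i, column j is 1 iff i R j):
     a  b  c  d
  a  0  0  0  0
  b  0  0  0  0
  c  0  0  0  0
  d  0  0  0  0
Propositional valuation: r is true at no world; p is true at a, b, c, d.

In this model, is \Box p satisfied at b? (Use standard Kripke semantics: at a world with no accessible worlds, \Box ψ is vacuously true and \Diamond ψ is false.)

Yes

At b: no accessible worlds, so \Box p holds vacuously.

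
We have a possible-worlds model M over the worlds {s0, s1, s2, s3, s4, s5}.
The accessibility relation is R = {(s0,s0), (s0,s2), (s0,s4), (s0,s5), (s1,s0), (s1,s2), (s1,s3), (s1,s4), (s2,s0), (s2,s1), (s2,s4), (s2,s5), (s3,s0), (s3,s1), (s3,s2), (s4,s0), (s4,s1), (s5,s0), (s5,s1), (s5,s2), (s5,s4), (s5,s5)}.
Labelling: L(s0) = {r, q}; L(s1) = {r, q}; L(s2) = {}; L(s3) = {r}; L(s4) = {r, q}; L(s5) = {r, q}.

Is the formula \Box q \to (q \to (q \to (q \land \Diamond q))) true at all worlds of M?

Let φ = \Box q \to (q \to (q \to (q \land \Diamond q))). Evaluate φ at each world:
  s0 (successors {s0, s2, s4, s5}): φ is true.
  s1 (successors {s0, s2, s3, s4}): φ is true.
  s2 (successors {s0, s1, s4, s5}): φ is true.
  s3 (successors {s0, s1, s2}): φ is true.
  s4 (successors {s0, s1}): φ is true.
  s5 (successors {s0, s1, s2, s4, s5}): φ is true.
For instance, at s1:
  At s1: \Box q is false, q \to (q \to (q \land \Diamond q)) is true, so \Box q \to (q \to (q \to (q \land \Diamond q))) is true.
    At s1: \Box q requires q at every successor {s0, s2, s3, s4}.
      q fails at s2, so \Box q is false at s1.
    At s1: q is true, q \to (q \land \Diamond q) is true, so q \to (q \to (q \land \Diamond q)) is true.
      At s1: q is true, q \land \Diamond q is true, so q \to (q \land \Diamond q) is true.

Yes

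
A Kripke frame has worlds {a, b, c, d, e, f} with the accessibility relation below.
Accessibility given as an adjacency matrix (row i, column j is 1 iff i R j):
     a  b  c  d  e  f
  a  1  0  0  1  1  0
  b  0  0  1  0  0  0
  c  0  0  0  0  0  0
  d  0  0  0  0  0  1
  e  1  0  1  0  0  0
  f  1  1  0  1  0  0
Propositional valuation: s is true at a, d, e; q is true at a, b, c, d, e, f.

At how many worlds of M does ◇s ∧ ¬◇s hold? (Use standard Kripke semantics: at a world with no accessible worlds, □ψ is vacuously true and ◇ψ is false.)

Recall that ◇ψ holds at a world iff ψ holds at some accessible world.
Let φ = ◇s ∧ ¬◇s. Evaluate φ at each world:
  a (successors {a, d, e}): φ is false.
  b (successors {c}): φ is false.
  c (successors ∅): φ is false.
  d (successors {f}): φ is false.
  e (successors {a, c}): φ is false.
  f (successors {a, b, d}): φ is false.
For instance, at b:
  At b: ◇s is false, ¬◇s is true, so ◇s ∧ ¬◇s is false.
    At b: ◇s requires s at some successor in {c}.
      At c: s is false.
    So ◇s is false at b.
    At b: ◇s is false, so ¬◇s is true.
      At b: ◇s requires s at some successor in {c}.
        At c: s is false.
      So ◇s is false at b.
Satisfying worlds: none.

0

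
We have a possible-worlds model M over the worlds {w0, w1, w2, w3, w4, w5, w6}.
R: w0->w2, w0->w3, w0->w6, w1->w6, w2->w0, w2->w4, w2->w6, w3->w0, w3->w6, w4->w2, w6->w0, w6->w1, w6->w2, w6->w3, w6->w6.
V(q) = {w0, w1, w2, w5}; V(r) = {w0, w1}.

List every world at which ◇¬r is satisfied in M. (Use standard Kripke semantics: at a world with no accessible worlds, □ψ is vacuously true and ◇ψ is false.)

w0, w1, w2, w3, w4, w6

Let φ = ◇¬r. Evaluate φ at each world:
  w0 (successors {w2, w3, w6}): φ is true.
  w1 (successors {w6}): φ is true.
  w2 (successors {w0, w4, w6}): φ is true.
  w3 (successors {w0, w6}): φ is true.
  w4 (successors {w2}): φ is true.
  w5 (successors ∅): φ is false.
  w6 (successors {w0, w1, w2, w3, w6}): φ is true.
For instance, at w4:
  At w4: ◇¬r requires ¬r at some successor in {w2}.
    ¬r holds at w2, so ◇¬r is true at w4.
Satisfying worlds: {w0, w1, w2, w3, w4, w6}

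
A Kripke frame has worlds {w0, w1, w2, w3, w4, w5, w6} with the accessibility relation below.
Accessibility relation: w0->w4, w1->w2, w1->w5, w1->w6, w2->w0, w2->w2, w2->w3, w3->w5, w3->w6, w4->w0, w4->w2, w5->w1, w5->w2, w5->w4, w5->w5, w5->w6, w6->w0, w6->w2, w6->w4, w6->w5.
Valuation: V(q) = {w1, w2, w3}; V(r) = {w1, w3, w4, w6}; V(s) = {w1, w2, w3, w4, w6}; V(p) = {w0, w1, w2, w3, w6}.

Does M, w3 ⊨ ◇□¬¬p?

No

At w3: ◇□¬¬p requires □¬¬p at some successor in {w5, w6}.
  At w5: □¬¬p is false.
  At w6: □¬¬p is false.
So ◇□¬¬p is false at w3.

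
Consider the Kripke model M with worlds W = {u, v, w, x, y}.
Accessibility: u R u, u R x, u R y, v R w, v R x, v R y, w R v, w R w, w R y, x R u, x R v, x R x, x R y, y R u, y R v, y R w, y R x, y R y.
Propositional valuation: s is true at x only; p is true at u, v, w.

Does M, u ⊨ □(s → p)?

At u: □(s → p) requires s → p at every successor {u, x, y}.
  s → p fails at x, so □(s → p) is false at u.

No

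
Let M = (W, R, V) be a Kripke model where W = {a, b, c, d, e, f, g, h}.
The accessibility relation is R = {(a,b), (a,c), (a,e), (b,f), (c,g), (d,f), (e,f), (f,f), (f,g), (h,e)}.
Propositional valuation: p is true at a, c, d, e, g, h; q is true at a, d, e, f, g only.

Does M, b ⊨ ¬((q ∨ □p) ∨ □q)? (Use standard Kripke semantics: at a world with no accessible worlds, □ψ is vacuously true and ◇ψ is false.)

No

At b: (q ∨ □p) ∨ □q is true, so ¬((q ∨ □p) ∨ □q) is false.
  At b: q ∨ □p is false, □q is true, so (q ∨ □p) ∨ □q is true.
    At b: q is false, □p is false, so q ∨ □p is false.
      At b: □p requires p at every successor {f}.
        p fails at f, so □p is false at b.
    At b: □q requires q at every successor {f}.
      At f: q is true.
    So □q is true at b.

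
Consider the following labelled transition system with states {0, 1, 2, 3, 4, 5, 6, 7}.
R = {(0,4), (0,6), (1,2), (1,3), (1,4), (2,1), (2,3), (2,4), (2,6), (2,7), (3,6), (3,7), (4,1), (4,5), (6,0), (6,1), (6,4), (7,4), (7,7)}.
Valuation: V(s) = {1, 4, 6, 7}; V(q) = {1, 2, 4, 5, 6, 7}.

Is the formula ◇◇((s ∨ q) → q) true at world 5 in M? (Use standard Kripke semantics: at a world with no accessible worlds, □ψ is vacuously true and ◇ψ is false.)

No

At 5: no accessible worlds, so ◇◇((s ∨ q) → q) is false.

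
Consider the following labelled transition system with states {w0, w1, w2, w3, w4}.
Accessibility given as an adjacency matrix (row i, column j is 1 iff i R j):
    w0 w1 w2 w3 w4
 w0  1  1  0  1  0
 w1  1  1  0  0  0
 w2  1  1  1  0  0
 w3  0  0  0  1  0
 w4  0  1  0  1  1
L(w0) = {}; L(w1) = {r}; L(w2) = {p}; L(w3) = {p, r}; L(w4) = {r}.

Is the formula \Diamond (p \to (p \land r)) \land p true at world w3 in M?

At w3: \Diamond (p \to (p \land r)) is true, p is true, so \Diamond (p \to (p \land r)) \land p is true.
  At w3: \Diamond (p \to (p \land r)) requires p \to (p \land r) at some successor in {w3}.
    p \to (p \land r) holds at w3, so \Diamond (p \to (p \land r)) is true at w3.

Yes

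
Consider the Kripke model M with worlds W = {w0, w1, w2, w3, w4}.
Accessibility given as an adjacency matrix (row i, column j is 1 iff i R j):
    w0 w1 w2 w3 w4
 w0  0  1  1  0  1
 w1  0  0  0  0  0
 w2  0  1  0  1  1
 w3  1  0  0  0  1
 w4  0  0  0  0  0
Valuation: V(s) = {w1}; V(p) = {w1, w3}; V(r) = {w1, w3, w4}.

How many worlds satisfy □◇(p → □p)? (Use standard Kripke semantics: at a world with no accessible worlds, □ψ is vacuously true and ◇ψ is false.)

2

Let φ = □◇(p → □p). Evaluate φ at each world:
  w0 (successors {w1, w2, w4}): φ is false.
  w1 (successors ∅): φ is true.
  w2 (successors {w1, w3, w4}): φ is false.
  w3 (successors {w0, w4}): φ is false.
  w4 (successors ∅): φ is true.
For instance, at w3:
  At w3: □◇(p → □p) requires ◇(p → □p) at every successor {w0, w4}.
    ◇(p → □p) fails at w4, so □◇(p → □p) is false at w3.
      At w4: no accessible worlds, so ◇(p → □p) is false.
Satisfying worlds: {w1, w4}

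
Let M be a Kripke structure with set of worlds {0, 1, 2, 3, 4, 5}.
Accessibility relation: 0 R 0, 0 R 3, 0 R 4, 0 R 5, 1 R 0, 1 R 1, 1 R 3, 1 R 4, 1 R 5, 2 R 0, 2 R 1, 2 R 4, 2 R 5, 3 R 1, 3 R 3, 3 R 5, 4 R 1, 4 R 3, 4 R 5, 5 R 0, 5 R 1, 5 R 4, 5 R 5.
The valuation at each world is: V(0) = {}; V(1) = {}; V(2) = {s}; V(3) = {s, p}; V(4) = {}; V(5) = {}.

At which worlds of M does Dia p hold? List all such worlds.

0, 1, 3, 4

Let φ = Dia p. Evaluate φ at each world:
  0 (successors {0, 3, 4, 5}): φ is true.
  1 (successors {0, 1, 3, 4, 5}): φ is true.
  2 (successors {0, 1, 4, 5}): φ is false.
  3 (successors {1, 3, 5}): φ is true.
  4 (successors {1, 3, 5}): φ is true.
  5 (successors {0, 1, 4, 5}): φ is false.
For instance, at 1:
  At 1: Dia p requires p at some successor in {0, 1, 3, 4, 5}.
    p holds at 3, so Dia p is true at 1.
Satisfying worlds: {0, 1, 3, 4}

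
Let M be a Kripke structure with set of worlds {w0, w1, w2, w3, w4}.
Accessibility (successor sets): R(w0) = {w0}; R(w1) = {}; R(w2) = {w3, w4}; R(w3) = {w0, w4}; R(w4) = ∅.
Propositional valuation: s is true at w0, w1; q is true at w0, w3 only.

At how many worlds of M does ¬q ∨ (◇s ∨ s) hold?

Let φ = ¬q ∨ (◇s ∨ s). Evaluate φ at each world:
  w0 (successors {w0}): φ is true.
  w1 (successors ∅): φ is true.
  w2 (successors {w3, w4}): φ is true.
  w3 (successors {w0, w4}): φ is true.
  w4 (successors ∅): φ is true.
For instance, at w2:
  At w2: ¬q is true, ◇s ∨ s is false, so ¬q ∨ (◇s ∨ s) is true.
    At w2: ◇s is false, s is false, so ◇s ∨ s is false.
      At w2: ◇s requires s at some successor in {w3, w4}.
        At w3: s is false.
        At w4: s is false.
      So ◇s is false at w2.
Satisfying worlds: {w0, w1, w2, w3, w4}

5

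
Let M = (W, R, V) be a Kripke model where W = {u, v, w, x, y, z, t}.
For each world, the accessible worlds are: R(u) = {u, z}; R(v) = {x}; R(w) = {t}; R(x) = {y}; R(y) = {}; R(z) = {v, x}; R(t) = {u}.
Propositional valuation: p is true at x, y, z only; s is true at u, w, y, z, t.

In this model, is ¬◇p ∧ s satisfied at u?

No

At u: ¬◇p is false, s is true, so ¬◇p ∧ s is false.
  At u: ◇p is true, so ¬◇p is false.
    At u: ◇p requires p at some successor in {u, z}.
      p holds at z, so ◇p is true at u.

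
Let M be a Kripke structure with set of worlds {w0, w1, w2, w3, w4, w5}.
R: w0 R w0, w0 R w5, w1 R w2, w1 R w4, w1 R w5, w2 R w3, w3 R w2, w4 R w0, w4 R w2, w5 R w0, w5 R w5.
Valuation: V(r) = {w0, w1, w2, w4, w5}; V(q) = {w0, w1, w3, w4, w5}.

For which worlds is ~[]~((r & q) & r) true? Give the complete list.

Let φ = ~[]~((r & q) & r). Evaluate φ at each world:
  w0 (successors {w0, w5}): φ is true.
  w1 (successors {w2, w4, w5}): φ is true.
  w2 (successors {w3}): φ is false.
  w3 (successors {w2}): φ is false.
  w4 (successors {w0, w2}): φ is true.
  w5 (successors {w0, w5}): φ is true.
For instance, at w1:
  At w1: []~((r & q) & r) is false, so ~[]~((r & q) & r) is true.
    At w1: []~((r & q) & r) requires ~((r & q) & r) at every successor {w2, w4, w5}.
      ~((r & q) & r) fails at w4, so []~((r & q) & r) is false at w1.
Satisfying worlds: {w0, w1, w4, w5}

w0, w1, w4, w5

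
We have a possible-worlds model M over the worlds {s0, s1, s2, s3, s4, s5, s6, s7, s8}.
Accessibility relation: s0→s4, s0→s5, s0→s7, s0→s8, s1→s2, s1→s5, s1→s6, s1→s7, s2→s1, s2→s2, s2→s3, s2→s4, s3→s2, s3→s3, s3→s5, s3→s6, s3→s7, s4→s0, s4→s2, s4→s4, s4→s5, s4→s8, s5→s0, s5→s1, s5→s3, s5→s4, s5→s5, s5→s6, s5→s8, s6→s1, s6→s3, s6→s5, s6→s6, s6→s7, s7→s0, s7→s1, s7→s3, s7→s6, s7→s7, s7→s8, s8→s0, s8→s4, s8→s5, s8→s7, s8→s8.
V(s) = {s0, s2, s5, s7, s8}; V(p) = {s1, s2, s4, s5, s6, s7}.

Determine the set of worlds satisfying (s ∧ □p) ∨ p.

Let φ = (s ∧ □p) ∨ p. Evaluate φ at each world:
  s0 (successors {s4, s5, s7, s8}): φ is false.
  s1 (successors {s2, s5, s6, s7}): φ is true.
  s2 (successors {s1, s2, s3, s4}): φ is true.
  s3 (successors {s2, s3, s5, s6, s7}): φ is false.
  s4 (successors {s0, s2, s4, s5, s8}): φ is true.
  s5 (successors {s0, s1, s3, s4, s5, s6, s8}): φ is true.
  s6 (successors {s1, s3, s5, s6, s7}): φ is true.
  s7 (successors {s0, s1, s3, s6, s7, s8}): φ is true.
  s8 (successors {s0, s4, s5, s7, s8}): φ is false.
For instance, at s1:
  At s1: s ∧ □p is false, p is true, so (s ∧ □p) ∨ p is true.
    At s1: s is false, □p is true, so s ∧ □p is false.
      At s1: □p requires p at every successor {s2, s5, s6, s7}.
        At s2: p is true.
        At s5: p is true.
        At s6: p is true.
        At s7: p is true.
      So □p is true at s1.
Satisfying worlds: {s1, s2, s4, s5, s6, s7}

s1, s2, s4, s5, s6, s7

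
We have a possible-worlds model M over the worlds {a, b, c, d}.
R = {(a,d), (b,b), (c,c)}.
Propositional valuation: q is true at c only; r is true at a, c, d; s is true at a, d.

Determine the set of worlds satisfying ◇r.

a, c

Let φ = ◇r. Evaluate φ at each world:
  a (successors {d}): φ is true.
  b (successors {b}): φ is false.
  c (successors {c}): φ is true.
  d (successors ∅): φ is false.
For instance, at c:
  At c: ◇r requires r at some successor in {c}.
    r holds at c, so ◇r is true at c.
Satisfying worlds: {a, c}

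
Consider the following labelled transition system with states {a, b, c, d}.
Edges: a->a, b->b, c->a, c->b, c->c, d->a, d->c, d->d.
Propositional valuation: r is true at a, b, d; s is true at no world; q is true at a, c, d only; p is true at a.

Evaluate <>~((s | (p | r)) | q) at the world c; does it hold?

At c: <>~((s | (p | r)) | q) requires ~((s | (p | r)) | q) at some successor in {a, b, c}.
  At a: ~((s | (p | r)) | q) is false.
  At b: ~((s | (p | r)) | q) is false.
  At c: ~((s | (p | r)) | q) is false.
So <>~((s | (p | r)) | q) is false at c.

No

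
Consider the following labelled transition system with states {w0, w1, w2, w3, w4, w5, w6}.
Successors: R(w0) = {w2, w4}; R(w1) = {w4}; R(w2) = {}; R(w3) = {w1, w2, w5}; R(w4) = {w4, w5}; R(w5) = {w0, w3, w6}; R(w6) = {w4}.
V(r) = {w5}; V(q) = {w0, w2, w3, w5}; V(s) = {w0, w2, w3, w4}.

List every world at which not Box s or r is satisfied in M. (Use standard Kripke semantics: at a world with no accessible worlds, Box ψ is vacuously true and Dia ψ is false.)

Let φ = not Box s or r. Evaluate φ at each world:
  w0 (successors {w2, w4}): φ is false.
  w1 (successors {w4}): φ is false.
  w2 (successors ∅): φ is false.
  w3 (successors {w1, w2, w5}): φ is true.
  w4 (successors {w4, w5}): φ is true.
  w5 (successors {w0, w3, w6}): φ is true.
  w6 (successors {w4}): φ is false.
For instance, at w1:
  At w1: not Box s is false, r is false, so not Box s or r is false.
    At w1: Box s is true, so not Box s is false.
      At w1: Box s requires s at every successor {w4}.
        At w4: s is true.
      So Box s is true at w1.
Satisfying worlds: {w3, w4, w5}

w3, w4, w5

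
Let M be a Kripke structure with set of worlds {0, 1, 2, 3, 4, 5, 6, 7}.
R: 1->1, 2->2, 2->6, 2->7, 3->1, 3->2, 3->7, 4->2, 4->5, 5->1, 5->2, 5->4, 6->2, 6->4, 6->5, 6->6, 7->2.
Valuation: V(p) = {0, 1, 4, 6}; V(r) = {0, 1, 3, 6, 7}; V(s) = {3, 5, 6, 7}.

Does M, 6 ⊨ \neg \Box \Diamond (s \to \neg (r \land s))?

Recall that \Box ψ holds at a world iff ψ holds at every accessible world, and \Diamond ψ holds iff ψ holds at some accessible world.
At 6: \Box \Diamond (s \to \neg (r \land s)) is true, so \neg \Box \Diamond (s \to \neg (r \land s)) is false.
  At 6: \Box \Diamond (s \to \neg (r \land s)) requires \Diamond (s \to \neg (r \land s)) at every successor {2, 4, 5, 6}.
    At 2: \Diamond (s \to \neg (r \land s)) is true.
    At 4: \Diamond (s \to \neg (r \land s)) is true.
    At 5: \Diamond (s \to \neg (r \land s)) is true.
    At 6: \Diamond (s \to \neg (r \land s)) is true.
  So \Box \Diamond (s \to \neg (r \land s)) is true at 6.

No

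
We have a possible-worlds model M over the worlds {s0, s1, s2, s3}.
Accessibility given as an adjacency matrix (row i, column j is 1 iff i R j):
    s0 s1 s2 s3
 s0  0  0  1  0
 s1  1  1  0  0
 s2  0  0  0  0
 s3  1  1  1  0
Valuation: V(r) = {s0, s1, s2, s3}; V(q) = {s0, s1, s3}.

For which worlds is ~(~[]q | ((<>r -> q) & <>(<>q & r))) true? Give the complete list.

s2

Let φ = ~(~[]q | ((<>r -> q) & <>(<>q & r))). Evaluate φ at each world:
  s0 (successors {s2}): φ is false.
  s1 (successors {s0, s1}): φ is false.
  s2 (successors ∅): φ is true.
  s3 (successors {s0, s1, s2}): φ is false.
For instance, at s3:
  At s3: ~[]q | ((<>r -> q) & <>(<>q & r)) is true, so ~(~[]q | ((<>r -> q) & <>(<>q & r))) is false.
    At s3: ~[]q is true, (<>r -> q) & <>(<>q & r) is true, so ~[]q | ((<>r -> q) & <>(<>q & r)) is true.
      At s3: []q is false, so ~[]q is true.
      At s3: <>r -> q is true, <>(<>q & r) is true, so (<>r -> q) & <>(<>q & r) is true.
Satisfying worlds: {s2}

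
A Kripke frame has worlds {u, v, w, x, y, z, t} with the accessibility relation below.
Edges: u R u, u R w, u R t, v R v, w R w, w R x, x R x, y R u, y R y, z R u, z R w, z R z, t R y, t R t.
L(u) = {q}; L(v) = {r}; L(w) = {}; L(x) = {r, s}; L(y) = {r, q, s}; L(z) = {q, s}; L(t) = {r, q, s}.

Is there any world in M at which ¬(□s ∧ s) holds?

Recall that □ψ holds at a world iff ψ holds at every accessible world, and ◇ψ holds iff ψ holds at some accessible world.
Let φ = ¬(□s ∧ s). Evaluate φ at each world:
  u (successors {u, w, t}): φ is true.
  v (successors {v}): φ is true.
  w (successors {w, x}): φ is true.
  x (successors {x}): φ is false.
  y (successors {u, y}): φ is true.
  z (successors {u, w, z}): φ is true.
  t (successors {y, t}): φ is false.
Detail at u (witness):
  At u: □s ∧ s is false, so ¬(□s ∧ s) is true.
    At u: □s is false, s is false, so □s ∧ s is false.
      At u: □s requires s at every successor {u, w, t}.
        s fails at u, so □s is false at u.

Yes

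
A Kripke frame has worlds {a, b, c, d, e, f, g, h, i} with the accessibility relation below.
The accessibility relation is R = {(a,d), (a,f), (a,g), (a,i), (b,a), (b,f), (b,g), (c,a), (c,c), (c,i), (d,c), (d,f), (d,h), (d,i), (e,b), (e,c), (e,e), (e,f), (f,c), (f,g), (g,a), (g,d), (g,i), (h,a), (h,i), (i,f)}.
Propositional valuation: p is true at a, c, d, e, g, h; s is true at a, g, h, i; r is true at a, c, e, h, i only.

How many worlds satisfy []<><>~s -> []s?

1

Let φ = []<><>~s -> []s. Evaluate φ at each world:
  a (successors {d, f, g, i}): φ is false.
  b (successors {a, f, g}): φ is false.
  c (successors {a, c, i}): φ is false.
  d (successors {c, f, h, i}): φ is false.
  e (successors {b, c, e, f}): φ is false.
  f (successors {c, g}): φ is false.
  g (successors {a, d, i}): φ is false.
  h (successors {a, i}): φ is true.
  i (successors {f}): φ is false.
For instance, at i:
  At i: []<><>~s is true, []s is false, so []<><>~s -> []s is false.
    At i: []<><>~s requires <><>~s at every successor {f}.
      At f: <><>~s is true.
    So []<><>~s is true at i.
    At i: []s requires s at every successor {f}.
      s fails at f, so []s is false at i.
Satisfying worlds: {h}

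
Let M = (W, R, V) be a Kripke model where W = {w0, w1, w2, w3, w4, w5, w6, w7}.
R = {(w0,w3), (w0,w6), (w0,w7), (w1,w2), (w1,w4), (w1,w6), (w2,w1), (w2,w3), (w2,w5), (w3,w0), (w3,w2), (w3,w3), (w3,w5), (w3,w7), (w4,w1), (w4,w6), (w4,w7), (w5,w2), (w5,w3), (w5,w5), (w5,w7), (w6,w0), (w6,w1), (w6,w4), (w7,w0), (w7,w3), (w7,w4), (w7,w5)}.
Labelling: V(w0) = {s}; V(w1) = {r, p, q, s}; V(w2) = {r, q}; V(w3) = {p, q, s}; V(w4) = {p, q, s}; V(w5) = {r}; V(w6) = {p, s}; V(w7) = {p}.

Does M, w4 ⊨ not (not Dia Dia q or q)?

At w4: not Dia Dia q or q is true, so not (not Dia Dia q or q) is false.
  At w4: not Dia Dia q is false, q is true, so not Dia Dia q or q is true.
    At w4: Dia Dia q is true, so not Dia Dia q is false.
      At w4: Dia Dia q requires Dia q at some successor in {w1, w6, w7}.
        Dia q holds at w1, so Dia Dia q is true at w4.

No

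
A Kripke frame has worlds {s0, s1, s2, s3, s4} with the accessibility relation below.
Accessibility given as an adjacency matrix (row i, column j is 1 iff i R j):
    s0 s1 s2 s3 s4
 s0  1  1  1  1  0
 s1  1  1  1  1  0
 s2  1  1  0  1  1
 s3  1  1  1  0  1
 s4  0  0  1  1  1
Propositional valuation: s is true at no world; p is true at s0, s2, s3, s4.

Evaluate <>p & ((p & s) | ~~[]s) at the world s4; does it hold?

No

At s4: <>p is true, (p & s) | ~~[]s is false, so <>p & ((p & s) | ~~[]s) is false.
  At s4: <>p requires p at some successor in {s2, s3, s4}.
    p holds at s2, so <>p is true at s4.
  At s4: p & s is false, ~~[]s is false, so (p & s) | ~~[]s is false.
    At s4: ~[]s is true, so ~~[]s is false.
      At s4: []s is false, so ~[]s is true.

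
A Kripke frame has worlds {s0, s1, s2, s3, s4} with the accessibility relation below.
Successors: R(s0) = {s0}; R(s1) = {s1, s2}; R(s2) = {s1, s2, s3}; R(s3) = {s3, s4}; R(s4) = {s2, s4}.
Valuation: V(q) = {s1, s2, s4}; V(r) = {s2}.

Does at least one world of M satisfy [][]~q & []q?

No

Let φ = [][]~q & []q. Evaluate φ at each world:
  s0 (successors {s0}): φ is false.
  s1 (successors {s1, s2}): φ is false.
  s2 (successors {s1, s2, s3}): φ is false.
  s3 (successors {s3, s4}): φ is false.
  s4 (successors {s2, s4}): φ is false.
For instance, at s1:
  At s1: [][]~q is false, []q is true, so [][]~q & []q is false.
    At s1: [][]~q requires []~q at every successor {s1, s2}.
      []~q fails at s1, so [][]~q is false at s1.
    At s1: []q requires q at every successor {s1, s2}.
      At s1: q is true.
      At s2: q is true.
    So []q is true at s1.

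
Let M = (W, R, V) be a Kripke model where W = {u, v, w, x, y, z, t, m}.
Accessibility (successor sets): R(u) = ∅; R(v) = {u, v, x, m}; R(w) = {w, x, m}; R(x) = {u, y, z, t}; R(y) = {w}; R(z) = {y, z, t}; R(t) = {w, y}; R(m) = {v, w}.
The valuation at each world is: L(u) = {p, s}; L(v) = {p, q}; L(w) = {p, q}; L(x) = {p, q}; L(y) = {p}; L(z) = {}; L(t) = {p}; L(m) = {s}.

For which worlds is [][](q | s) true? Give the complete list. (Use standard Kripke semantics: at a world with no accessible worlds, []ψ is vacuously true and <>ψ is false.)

Recall that []ψ holds at a world iff ψ holds at every accessible world, and <>ψ holds iff ψ holds at some accessible world.
Let φ = [][](q | s). Evaluate φ at each world:
  u (successors ∅): φ is true.
  v (successors {u, v, x, m}): φ is false.
  w (successors {w, x, m}): φ is false.
  x (successors {u, y, z, t}): φ is false.
  y (successors {w}): φ is true.
  z (successors {y, z, t}): φ is false.
  t (successors {w, y}): φ is true.
  m (successors {v, w}): φ is true.
For instance, at m:
  At m: [][](q | s) requires [](q | s) at every successor {v, w}.
      At v: [](q | s) requires q | s at every successor {u, v, x, m}.
        At u: q | s is true.
        At v: q | s is true.
        At x: q | s is true.
        At m: q | s is true.
      So [](q | s) is true at v.
      At w: [](q | s) requires q | s at every successor {w, x, m}.
        At w: q | s is true.
        At x: q | s is true.
        At m: q | s is true.
      So [](q | s) is true at w.
  So [][](q | s) is true at m.
Satisfying worlds: {u, y, t, m}

u, y, t, m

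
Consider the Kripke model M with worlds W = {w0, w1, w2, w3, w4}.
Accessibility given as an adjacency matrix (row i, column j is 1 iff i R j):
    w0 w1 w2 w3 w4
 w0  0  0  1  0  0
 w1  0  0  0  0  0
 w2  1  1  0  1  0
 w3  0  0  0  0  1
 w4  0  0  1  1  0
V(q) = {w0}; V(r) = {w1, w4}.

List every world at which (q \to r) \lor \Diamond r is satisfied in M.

w1, w2, w3, w4

Let φ = (q \to r) \lor \Diamond r. Evaluate φ at each world:
  w0 (successors {w2}): φ is false.
  w1 (successors ∅): φ is true.
  w2 (successors {w0, w1, w3}): φ is true.
  w3 (successors {w4}): φ is true.
  w4 (successors {w2, w3}): φ is true.
For instance, at w0:
  At w0: q \to r is false, \Diamond r is false, so (q \to r) \lor \Diamond r is false.
    At w0: \Diamond r requires r at some successor in {w2}.
      At w2: r is false.
    So \Diamond r is false at w0.
Satisfying worlds: {w1, w2, w3, w4}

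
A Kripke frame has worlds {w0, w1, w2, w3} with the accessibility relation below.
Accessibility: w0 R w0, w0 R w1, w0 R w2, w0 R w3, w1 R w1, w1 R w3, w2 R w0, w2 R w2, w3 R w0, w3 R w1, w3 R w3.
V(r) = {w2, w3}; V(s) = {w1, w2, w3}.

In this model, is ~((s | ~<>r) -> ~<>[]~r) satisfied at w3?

At w3: (s | ~<>r) -> ~<>[]~r is true, so ~((s | ~<>r) -> ~<>[]~r) is false.
  At w3: s | ~<>r is true, ~<>[]~r is true, so (s | ~<>r) -> ~<>[]~r is true.
    At w3: s is true, ~<>r is false, so s | ~<>r is true.
      At w3: <>r is true, so ~<>r is false.
    At w3: <>[]~r is false, so ~<>[]~r is true.
      At w3: <>[]~r requires []~r at some successor in {w0, w1, w3}.
        At w0: []~r is false.
        At w1: []~r is false.
        At w3: []~r is false.
      So <>[]~r is false at w3.

No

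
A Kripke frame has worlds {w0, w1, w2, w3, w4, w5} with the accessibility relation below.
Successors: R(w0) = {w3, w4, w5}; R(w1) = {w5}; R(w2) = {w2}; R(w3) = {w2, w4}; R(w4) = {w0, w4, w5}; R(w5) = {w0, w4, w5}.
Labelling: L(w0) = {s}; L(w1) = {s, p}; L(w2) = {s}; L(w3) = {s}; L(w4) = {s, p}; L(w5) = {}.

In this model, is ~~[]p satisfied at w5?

No

Recall that []ψ holds at a world iff ψ holds at every accessible world, and <>ψ holds iff ψ holds at some accessible world.
At w5: ~[]p is true, so ~~[]p is false.
  At w5: []p is false, so ~[]p is true.
    At w5: []p requires p at every successor {w0, w4, w5}.
      p fails at w0, so []p is false at w5.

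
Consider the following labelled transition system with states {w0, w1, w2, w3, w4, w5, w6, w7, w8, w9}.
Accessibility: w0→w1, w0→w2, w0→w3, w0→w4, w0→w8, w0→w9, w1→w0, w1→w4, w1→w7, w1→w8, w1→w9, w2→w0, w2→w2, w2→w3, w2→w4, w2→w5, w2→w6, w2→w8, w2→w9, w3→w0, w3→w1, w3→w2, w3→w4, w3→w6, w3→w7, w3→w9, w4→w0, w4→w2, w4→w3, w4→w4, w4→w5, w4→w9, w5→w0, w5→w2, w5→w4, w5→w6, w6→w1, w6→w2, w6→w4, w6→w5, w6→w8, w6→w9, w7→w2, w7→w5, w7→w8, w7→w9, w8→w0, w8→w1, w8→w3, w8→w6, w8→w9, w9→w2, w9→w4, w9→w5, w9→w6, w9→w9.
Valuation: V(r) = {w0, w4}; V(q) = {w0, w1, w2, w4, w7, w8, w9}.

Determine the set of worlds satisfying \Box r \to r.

Let φ = \Box r \to r. Evaluate φ at each world:
  w0 (successors {w1, w2, w3, w4, w8, w9}): φ is true.
  w1 (successors {w0, w4, w7, w8, w9}): φ is true.
  w2 (successors {w0, w2, w3, w4, w5, w6, w8, w9}): φ is true.
  w3 (successors {w0, w1, w2, w4, w6, w7, w9}): φ is true.
  w4 (successors {w0, w2, w3, w4, w5, w9}): φ is true.
  w5 (successors {w0, w2, w4, w6}): φ is true.
  w6 (successors {w1, w2, w4, w5, w8, w9}): φ is true.
  w7 (successors {w2, w5, w8, w9}): φ is true.
  w8 (successors {w0, w1, w3, w6, w9}): φ is true.
  w9 (successors {w2, w4, w5, w6, w9}): φ is true.
For instance, at w8:
  At w8: \Box r is false, r is false, so \Box r \to r is true.
    At w8: \Box r requires r at every successor {w0, w1, w3, w6, w9}.
      r fails at w1, so \Box r is false at w8.
Satisfying worlds: {w0, w1, w2, w3, w4, w5, w6, w7, w8, w9}

w0, w1, w2, w3, w4, w5, w6, w7, w8, w9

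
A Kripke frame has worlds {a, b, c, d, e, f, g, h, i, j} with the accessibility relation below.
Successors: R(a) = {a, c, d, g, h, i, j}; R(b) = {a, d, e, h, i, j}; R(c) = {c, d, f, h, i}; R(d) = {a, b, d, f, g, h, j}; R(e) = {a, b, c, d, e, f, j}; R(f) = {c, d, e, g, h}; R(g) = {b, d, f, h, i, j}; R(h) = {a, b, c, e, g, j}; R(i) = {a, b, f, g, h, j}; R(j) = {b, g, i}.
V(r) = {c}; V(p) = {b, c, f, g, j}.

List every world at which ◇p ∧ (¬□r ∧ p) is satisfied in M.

Let φ = ◇p ∧ (¬□r ∧ p). Evaluate φ at each world:
  a (successors {a, c, d, g, h, i, j}): φ is false.
  b (successors {a, d, e, h, i, j}): φ is true.
  c (successors {c, d, f, h, i}): φ is true.
  d (successors {a, b, d, f, g, h, j}): φ is false.
  e (successors {a, b, c, d, e, f, j}): φ is false.
  f (successors {c, d, e, g, h}): φ is true.
  g (successors {b, d, f, h, i, j}): φ is true.
  h (successors {a, b, c, e, g, j}): φ is false.
  i (successors {a, b, f, g, h, j}): φ is false.
  j (successors {b, g, i}): φ is true.
For instance, at f:
  At f: ◇p is true, ¬□r ∧ p is true, so ◇p ∧ (¬□r ∧ p) is true.
    At f: ◇p requires p at some successor in {c, d, e, g, h}.
      p holds at c, so ◇p is true at f.
    At f: ¬□r is true, p is true, so ¬□r ∧ p is true.
      At f: □r is false, so ¬□r is true.
Satisfying worlds: {b, c, f, g, j}

b, c, f, g, j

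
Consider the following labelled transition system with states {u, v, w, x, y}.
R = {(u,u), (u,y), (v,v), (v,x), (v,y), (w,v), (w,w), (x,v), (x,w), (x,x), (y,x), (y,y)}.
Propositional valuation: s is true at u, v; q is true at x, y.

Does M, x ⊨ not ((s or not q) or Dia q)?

No

At x: (s or not q) or Dia q is true, so not ((s or not q) or Dia q) is false.
  At x: s or not q is false, Dia q is true, so (s or not q) or Dia q is true.
    At x: Dia q requires q at some successor in {v, w, x}.
      q holds at x, so Dia q is true at x.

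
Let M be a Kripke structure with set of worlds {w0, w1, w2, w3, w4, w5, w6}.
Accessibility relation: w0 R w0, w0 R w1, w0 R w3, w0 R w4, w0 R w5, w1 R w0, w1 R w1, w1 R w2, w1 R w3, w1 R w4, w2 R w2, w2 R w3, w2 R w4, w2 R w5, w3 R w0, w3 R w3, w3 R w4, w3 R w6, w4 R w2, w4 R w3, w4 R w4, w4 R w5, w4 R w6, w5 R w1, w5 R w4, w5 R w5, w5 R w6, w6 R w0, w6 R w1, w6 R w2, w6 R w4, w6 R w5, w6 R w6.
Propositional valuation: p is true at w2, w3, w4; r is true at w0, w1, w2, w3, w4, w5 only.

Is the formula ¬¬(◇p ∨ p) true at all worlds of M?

Yes

Let φ = ¬¬(◇p ∨ p). Evaluate φ at each world:
  w0 (successors {w0, w1, w3, w4, w5}): φ is true.
  w1 (successors {w0, w1, w2, w3, w4}): φ is true.
  w2 (successors {w2, w3, w4, w5}): φ is true.
  w3 (successors {w0, w3, w4, w6}): φ is true.
  w4 (successors {w2, w3, w4, w5, w6}): φ is true.
  w5 (successors {w1, w4, w5, w6}): φ is true.
  w6 (successors {w0, w1, w2, w4, w5, w6}): φ is true.
For instance, at w2:
  At w2: ¬(◇p ∨ p) is false, so ¬¬(◇p ∨ p) is true.
    At w2: ◇p ∨ p is true, so ¬(◇p ∨ p) is false.
      At w2: ◇p is true, p is true, so ◇p ∨ p is true.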